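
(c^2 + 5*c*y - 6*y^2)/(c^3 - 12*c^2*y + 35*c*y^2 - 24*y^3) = (c + 6*y)/(c^2 - 11*c*y + 24*y^2)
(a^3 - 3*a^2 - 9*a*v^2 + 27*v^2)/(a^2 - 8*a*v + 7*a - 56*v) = (a^3 - 3*a^2 - 9*a*v^2 + 27*v^2)/(a^2 - 8*a*v + 7*a - 56*v)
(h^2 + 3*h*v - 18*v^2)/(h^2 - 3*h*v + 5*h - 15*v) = (h + 6*v)/(h + 5)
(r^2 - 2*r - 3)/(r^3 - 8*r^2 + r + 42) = (r + 1)/(r^2 - 5*r - 14)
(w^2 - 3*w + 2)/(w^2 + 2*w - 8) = (w - 1)/(w + 4)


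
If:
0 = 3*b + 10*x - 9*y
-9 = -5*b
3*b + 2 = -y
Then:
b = 9/5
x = -36/5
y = -37/5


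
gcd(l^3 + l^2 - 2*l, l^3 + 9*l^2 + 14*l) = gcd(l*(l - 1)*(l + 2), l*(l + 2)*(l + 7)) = l^2 + 2*l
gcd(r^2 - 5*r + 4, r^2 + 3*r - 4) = r - 1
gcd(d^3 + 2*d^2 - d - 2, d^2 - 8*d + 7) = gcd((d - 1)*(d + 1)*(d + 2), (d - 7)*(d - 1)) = d - 1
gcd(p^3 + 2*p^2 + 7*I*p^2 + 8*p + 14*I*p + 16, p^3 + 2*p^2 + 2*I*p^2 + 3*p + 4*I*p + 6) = p^2 + p*(2 - I) - 2*I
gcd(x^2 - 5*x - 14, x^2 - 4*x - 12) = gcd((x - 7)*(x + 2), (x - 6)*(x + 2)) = x + 2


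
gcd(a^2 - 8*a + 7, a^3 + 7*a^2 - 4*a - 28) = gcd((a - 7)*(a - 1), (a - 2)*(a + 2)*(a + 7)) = 1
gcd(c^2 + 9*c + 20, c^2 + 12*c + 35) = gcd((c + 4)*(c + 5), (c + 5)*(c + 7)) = c + 5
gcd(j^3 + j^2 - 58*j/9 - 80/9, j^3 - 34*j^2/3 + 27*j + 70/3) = 1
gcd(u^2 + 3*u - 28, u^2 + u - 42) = u + 7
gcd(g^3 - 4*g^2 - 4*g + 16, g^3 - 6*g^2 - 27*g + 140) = g - 4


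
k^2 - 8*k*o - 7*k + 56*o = (k - 7)*(k - 8*o)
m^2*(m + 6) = m^3 + 6*m^2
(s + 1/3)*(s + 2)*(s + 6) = s^3 + 25*s^2/3 + 44*s/3 + 4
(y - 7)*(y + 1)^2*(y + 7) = y^4 + 2*y^3 - 48*y^2 - 98*y - 49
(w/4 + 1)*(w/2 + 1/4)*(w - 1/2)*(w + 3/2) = w^4/8 + 11*w^3/16 + 23*w^2/32 - 11*w/64 - 3/16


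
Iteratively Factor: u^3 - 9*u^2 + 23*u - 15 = (u - 5)*(u^2 - 4*u + 3) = (u - 5)*(u - 3)*(u - 1)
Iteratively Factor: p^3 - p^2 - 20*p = (p - 5)*(p^2 + 4*p) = p*(p - 5)*(p + 4)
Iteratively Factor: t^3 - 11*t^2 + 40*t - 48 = (t - 3)*(t^2 - 8*t + 16) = (t - 4)*(t - 3)*(t - 4)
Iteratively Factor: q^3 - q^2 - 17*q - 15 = (q - 5)*(q^2 + 4*q + 3) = (q - 5)*(q + 3)*(q + 1)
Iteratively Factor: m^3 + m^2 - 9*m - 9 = (m + 3)*(m^2 - 2*m - 3) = (m + 1)*(m + 3)*(m - 3)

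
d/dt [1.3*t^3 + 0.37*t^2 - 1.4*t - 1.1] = 3.9*t^2 + 0.74*t - 1.4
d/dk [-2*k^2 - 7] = -4*k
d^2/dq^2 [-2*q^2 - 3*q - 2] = -4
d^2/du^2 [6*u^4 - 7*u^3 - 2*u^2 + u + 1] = 72*u^2 - 42*u - 4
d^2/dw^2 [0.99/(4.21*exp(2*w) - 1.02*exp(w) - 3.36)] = ((1.0098 - 16.6716*exp(w))*(-4.21*exp(2*w) + 1.02*exp(w) + 3.36) - 0.99*(8.42*exp(w) - 1.02)*(16.84*exp(w) - 2.04)*exp(w))*exp(w)/(-4.21*exp(2*w) + 1.02*exp(w) + 3.36)^3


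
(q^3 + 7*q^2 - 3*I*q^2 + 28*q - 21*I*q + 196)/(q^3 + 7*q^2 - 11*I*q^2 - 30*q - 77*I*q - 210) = (q^2 - 3*I*q + 28)/(q^2 - 11*I*q - 30)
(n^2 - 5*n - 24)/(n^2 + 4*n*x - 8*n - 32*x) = (n + 3)/(n + 4*x)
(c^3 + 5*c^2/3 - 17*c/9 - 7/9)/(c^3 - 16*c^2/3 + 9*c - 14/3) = (9*c^2 + 24*c + 7)/(3*(3*c^2 - 13*c + 14))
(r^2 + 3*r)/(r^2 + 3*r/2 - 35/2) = 2*r*(r + 3)/(2*r^2 + 3*r - 35)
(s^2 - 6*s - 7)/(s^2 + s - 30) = (s^2 - 6*s - 7)/(s^2 + s - 30)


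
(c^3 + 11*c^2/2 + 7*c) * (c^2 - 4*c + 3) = c^5 + 3*c^4/2 - 12*c^3 - 23*c^2/2 + 21*c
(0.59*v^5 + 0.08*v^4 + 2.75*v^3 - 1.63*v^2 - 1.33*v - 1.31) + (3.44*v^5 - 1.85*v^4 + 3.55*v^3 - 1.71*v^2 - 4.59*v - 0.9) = 4.03*v^5 - 1.77*v^4 + 6.3*v^3 - 3.34*v^2 - 5.92*v - 2.21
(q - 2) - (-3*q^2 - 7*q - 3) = 3*q^2 + 8*q + 1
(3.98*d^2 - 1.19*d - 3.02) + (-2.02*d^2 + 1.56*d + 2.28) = 1.96*d^2 + 0.37*d - 0.74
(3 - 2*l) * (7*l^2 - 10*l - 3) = -14*l^3 + 41*l^2 - 24*l - 9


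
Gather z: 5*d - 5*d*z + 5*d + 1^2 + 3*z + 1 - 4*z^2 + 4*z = 10*d - 4*z^2 + z*(7 - 5*d) + 2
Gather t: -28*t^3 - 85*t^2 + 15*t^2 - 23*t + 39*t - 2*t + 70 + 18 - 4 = -28*t^3 - 70*t^2 + 14*t + 84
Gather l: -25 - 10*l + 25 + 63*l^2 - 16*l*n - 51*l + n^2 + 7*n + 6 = 63*l^2 + l*(-16*n - 61) + n^2 + 7*n + 6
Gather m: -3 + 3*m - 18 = 3*m - 21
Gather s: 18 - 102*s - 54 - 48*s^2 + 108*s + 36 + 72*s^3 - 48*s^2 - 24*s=72*s^3 - 96*s^2 - 18*s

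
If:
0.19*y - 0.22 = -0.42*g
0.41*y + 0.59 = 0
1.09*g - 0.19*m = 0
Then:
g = 1.17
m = 6.74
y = -1.44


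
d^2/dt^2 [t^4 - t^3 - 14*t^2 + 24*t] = 12*t^2 - 6*t - 28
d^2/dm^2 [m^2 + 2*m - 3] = 2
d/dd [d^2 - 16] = 2*d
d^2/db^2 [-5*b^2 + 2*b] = -10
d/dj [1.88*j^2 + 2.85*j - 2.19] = 3.76*j + 2.85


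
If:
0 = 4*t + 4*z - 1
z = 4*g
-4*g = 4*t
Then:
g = 1/12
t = -1/12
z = 1/3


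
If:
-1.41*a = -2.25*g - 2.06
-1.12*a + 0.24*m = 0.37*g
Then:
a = 0.177532301015879*m + 0.25058355524871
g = 0.111253575303284*m - 0.758523194266364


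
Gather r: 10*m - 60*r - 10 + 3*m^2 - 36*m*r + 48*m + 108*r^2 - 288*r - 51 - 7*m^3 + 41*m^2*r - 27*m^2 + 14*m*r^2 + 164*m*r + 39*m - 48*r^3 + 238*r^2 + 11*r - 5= -7*m^3 - 24*m^2 + 97*m - 48*r^3 + r^2*(14*m + 346) + r*(41*m^2 + 128*m - 337) - 66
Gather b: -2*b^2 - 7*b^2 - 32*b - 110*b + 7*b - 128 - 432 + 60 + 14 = -9*b^2 - 135*b - 486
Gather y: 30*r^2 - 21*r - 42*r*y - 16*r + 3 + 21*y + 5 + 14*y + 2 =30*r^2 - 37*r + y*(35 - 42*r) + 10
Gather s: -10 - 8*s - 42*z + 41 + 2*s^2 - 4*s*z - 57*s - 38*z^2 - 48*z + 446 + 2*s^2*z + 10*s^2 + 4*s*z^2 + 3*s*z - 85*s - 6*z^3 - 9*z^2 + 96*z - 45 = s^2*(2*z + 12) + s*(4*z^2 - z - 150) - 6*z^3 - 47*z^2 + 6*z + 432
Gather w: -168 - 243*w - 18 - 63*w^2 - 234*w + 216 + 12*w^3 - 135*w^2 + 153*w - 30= 12*w^3 - 198*w^2 - 324*w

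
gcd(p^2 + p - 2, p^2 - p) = p - 1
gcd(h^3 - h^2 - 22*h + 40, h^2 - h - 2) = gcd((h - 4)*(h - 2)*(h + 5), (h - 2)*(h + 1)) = h - 2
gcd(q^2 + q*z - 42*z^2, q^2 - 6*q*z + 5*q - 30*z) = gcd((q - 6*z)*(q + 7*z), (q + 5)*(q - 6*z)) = -q + 6*z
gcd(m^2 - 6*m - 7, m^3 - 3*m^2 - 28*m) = m - 7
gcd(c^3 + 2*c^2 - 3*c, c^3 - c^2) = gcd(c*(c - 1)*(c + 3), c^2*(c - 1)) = c^2 - c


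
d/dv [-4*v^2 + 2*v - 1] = 2 - 8*v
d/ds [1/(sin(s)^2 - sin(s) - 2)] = (1 - 2*sin(s))*cos(s)/(sin(s) + cos(s)^2 + 1)^2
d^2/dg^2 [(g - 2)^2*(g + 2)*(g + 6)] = 12*g^2 + 24*g - 32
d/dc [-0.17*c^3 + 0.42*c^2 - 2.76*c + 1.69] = -0.51*c^2 + 0.84*c - 2.76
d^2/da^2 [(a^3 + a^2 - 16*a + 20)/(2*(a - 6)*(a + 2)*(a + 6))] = (-a^6 + 60*a^5 + 564*a^4 + 1696*a^3 - 624*a^2 + 8640*a + 75456)/(a^9 + 6*a^8 - 96*a^7 - 640*a^6 + 2592*a^5 + 22464*a^4 - 248832*a^2 - 559872*a - 373248)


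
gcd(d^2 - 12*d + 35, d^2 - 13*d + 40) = d - 5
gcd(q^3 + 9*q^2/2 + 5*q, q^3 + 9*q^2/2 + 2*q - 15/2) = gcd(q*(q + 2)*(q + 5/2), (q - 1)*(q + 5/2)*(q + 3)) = q + 5/2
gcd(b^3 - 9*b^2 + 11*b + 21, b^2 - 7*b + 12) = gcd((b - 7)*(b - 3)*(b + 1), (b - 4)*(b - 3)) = b - 3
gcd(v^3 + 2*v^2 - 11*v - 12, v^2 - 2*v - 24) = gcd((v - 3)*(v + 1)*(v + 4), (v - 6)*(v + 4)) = v + 4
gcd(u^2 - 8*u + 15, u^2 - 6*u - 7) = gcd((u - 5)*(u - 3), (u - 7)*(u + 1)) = 1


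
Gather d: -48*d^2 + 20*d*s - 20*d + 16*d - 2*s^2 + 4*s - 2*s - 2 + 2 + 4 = -48*d^2 + d*(20*s - 4) - 2*s^2 + 2*s + 4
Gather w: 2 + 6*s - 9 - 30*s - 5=-24*s - 12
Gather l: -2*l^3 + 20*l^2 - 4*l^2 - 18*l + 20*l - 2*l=-2*l^3 + 16*l^2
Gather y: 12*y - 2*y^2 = -2*y^2 + 12*y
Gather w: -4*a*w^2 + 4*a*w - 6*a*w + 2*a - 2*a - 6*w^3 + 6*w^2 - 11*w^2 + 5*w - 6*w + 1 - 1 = -6*w^3 + w^2*(-4*a - 5) + w*(-2*a - 1)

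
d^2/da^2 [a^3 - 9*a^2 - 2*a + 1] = 6*a - 18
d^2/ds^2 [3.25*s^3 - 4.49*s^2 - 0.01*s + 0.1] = 19.5*s - 8.98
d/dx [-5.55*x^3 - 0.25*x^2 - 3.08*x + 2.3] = -16.65*x^2 - 0.5*x - 3.08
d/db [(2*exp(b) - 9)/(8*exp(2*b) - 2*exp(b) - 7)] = 16*(-exp(2*b) + 9*exp(b) - 2)*exp(b)/(64*exp(4*b) - 32*exp(3*b) - 108*exp(2*b) + 28*exp(b) + 49)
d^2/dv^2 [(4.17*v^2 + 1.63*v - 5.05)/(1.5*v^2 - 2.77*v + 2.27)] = (1.4210854715202e-14*v^4 + 41.9877*v^3 - 153.3681*v^2 + 92.5956*v + 20.36795)/(3.375*v^6 - 18.6975*v^5 + 49.85055*v^4 - 77.845033*v^3 + 75.440499*v^2 - 42.820599*v + 11.697083)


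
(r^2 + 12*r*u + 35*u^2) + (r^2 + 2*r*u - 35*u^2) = 2*r^2 + 14*r*u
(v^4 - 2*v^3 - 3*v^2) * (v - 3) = v^5 - 5*v^4 + 3*v^3 + 9*v^2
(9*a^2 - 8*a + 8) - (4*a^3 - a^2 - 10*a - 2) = -4*a^3 + 10*a^2 + 2*a + 10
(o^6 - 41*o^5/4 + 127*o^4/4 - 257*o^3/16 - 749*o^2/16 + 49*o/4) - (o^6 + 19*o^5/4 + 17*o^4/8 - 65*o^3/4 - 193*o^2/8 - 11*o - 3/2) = -15*o^5 + 237*o^4/8 + 3*o^3/16 - 363*o^2/16 + 93*o/4 + 3/2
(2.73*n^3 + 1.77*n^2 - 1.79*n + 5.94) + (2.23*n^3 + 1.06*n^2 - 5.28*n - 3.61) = 4.96*n^3 + 2.83*n^2 - 7.07*n + 2.33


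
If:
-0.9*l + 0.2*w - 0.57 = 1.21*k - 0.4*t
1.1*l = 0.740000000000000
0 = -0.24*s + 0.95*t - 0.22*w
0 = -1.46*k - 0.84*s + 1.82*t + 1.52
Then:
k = 0.253217188831833*w - 0.482758816203027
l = 0.67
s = 0.136178735022834*w + 5.8515683224629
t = 0.265981996216295*w + 1.47829094462221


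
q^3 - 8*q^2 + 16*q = q*(q - 4)^2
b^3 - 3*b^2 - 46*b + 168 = (b - 6)*(b - 4)*(b + 7)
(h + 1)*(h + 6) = h^2 + 7*h + 6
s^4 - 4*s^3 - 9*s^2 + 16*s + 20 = (s - 5)*(s - 2)*(s + 1)*(s + 2)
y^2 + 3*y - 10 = (y - 2)*(y + 5)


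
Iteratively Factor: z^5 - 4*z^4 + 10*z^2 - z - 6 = (z - 3)*(z^4 - z^3 - 3*z^2 + z + 2) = (z - 3)*(z - 2)*(z^3 + z^2 - z - 1) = (z - 3)*(z - 2)*(z + 1)*(z^2 - 1) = (z - 3)*(z - 2)*(z + 1)^2*(z - 1)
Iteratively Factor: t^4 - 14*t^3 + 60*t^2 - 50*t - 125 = (t - 5)*(t^3 - 9*t^2 + 15*t + 25) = (t - 5)^2*(t^2 - 4*t - 5) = (t - 5)^2*(t + 1)*(t - 5)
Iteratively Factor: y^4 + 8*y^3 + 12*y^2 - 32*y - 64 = (y + 4)*(y^3 + 4*y^2 - 4*y - 16) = (y - 2)*(y + 4)*(y^2 + 6*y + 8) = (y - 2)*(y + 2)*(y + 4)*(y + 4)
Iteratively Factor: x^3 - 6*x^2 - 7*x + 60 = (x - 4)*(x^2 - 2*x - 15) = (x - 4)*(x + 3)*(x - 5)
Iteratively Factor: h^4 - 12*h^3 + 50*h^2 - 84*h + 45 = (h - 3)*(h^3 - 9*h^2 + 23*h - 15) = (h - 3)*(h - 1)*(h^2 - 8*h + 15) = (h - 5)*(h - 3)*(h - 1)*(h - 3)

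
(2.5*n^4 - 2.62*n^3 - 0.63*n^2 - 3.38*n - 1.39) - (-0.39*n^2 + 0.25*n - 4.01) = 2.5*n^4 - 2.62*n^3 - 0.24*n^2 - 3.63*n + 2.62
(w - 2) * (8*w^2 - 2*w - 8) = 8*w^3 - 18*w^2 - 4*w + 16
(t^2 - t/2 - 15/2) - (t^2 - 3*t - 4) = 5*t/2 - 7/2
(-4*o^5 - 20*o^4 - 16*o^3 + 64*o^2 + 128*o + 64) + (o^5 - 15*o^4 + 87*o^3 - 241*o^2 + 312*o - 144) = -3*o^5 - 35*o^4 + 71*o^3 - 177*o^2 + 440*o - 80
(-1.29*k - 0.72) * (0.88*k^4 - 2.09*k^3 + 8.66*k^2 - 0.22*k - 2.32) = -1.1352*k^5 + 2.0625*k^4 - 9.6666*k^3 - 5.9514*k^2 + 3.1512*k + 1.6704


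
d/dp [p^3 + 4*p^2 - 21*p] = 3*p^2 + 8*p - 21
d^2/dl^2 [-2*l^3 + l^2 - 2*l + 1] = 2 - 12*l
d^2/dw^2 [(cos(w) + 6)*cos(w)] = -6*cos(w) - 2*cos(2*w)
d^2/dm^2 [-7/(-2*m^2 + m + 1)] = 14*(4*m^2 - 2*m - (4*m - 1)^2 - 2)/(-2*m^2 + m + 1)^3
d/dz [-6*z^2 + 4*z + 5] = 4 - 12*z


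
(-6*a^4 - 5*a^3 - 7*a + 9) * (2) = -12*a^4 - 10*a^3 - 14*a + 18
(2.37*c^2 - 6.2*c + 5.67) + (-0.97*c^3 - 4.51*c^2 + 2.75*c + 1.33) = -0.97*c^3 - 2.14*c^2 - 3.45*c + 7.0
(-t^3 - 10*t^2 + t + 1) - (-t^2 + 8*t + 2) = -t^3 - 9*t^2 - 7*t - 1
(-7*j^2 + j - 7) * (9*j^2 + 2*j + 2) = -63*j^4 - 5*j^3 - 75*j^2 - 12*j - 14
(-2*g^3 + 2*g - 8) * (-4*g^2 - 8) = 8*g^5 + 8*g^3 + 32*g^2 - 16*g + 64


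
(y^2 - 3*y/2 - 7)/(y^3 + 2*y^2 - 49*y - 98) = (y - 7/2)/(y^2 - 49)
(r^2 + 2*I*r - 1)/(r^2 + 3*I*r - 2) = (r + I)/(r + 2*I)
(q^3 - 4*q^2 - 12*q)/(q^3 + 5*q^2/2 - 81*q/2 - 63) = 2*q*(q + 2)/(2*q^2 + 17*q + 21)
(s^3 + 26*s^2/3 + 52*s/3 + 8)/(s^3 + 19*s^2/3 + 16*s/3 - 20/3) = (3*s^2 + 20*s + 12)/(3*s^2 + 13*s - 10)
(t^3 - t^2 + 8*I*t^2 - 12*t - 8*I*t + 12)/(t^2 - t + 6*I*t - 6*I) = t + 2*I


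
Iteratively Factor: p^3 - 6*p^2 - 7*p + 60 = (p + 3)*(p^2 - 9*p + 20) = (p - 5)*(p + 3)*(p - 4)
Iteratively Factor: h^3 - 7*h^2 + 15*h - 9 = (h - 1)*(h^2 - 6*h + 9) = (h - 3)*(h - 1)*(h - 3)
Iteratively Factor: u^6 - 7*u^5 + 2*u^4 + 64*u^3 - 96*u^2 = (u)*(u^5 - 7*u^4 + 2*u^3 + 64*u^2 - 96*u) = u*(u - 4)*(u^4 - 3*u^3 - 10*u^2 + 24*u) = u*(u - 4)*(u + 3)*(u^3 - 6*u^2 + 8*u) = u*(u - 4)*(u - 2)*(u + 3)*(u^2 - 4*u) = u^2*(u - 4)*(u - 2)*(u + 3)*(u - 4)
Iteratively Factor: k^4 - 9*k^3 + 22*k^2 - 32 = (k - 4)*(k^3 - 5*k^2 + 2*k + 8) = (k - 4)*(k - 2)*(k^2 - 3*k - 4) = (k - 4)^2*(k - 2)*(k + 1)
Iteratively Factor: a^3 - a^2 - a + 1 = (a - 1)*(a^2 - 1) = (a - 1)^2*(a + 1)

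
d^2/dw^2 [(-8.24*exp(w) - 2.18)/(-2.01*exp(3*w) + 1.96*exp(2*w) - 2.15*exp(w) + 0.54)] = (133.161696*exp(6*w) - 18.12015*exp(5*w) - 205.253464*exp(4*w) + 203.3319*exp(3*w) - 58.591308*exp(2*w) + 10.414442*exp(w) + 4.933764)*exp(w)/(8.120601*exp(9*w) - 23.755788*exp(8*w) + 49.223493*exp(7*w) - 64.895338*exp(6*w) + 65.416299*exp(5*w) - 47.405352*exp(4*w) + 25.350083*exp(3*w) - 9.203058*exp(2*w) + 1.88082*exp(w) - 0.157464)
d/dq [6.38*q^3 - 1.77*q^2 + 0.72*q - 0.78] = 19.14*q^2 - 3.54*q + 0.72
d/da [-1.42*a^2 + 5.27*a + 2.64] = 5.27 - 2.84*a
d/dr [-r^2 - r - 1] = -2*r - 1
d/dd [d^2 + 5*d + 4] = 2*d + 5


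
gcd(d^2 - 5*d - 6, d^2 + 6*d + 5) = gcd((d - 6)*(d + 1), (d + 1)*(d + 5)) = d + 1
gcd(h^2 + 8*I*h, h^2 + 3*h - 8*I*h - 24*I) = 1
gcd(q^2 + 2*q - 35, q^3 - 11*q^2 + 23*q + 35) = q - 5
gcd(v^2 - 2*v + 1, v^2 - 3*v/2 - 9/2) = 1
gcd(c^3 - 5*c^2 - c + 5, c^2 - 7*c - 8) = c + 1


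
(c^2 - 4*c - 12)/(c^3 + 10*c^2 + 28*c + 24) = (c - 6)/(c^2 + 8*c + 12)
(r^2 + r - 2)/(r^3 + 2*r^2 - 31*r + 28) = (r + 2)/(r^2 + 3*r - 28)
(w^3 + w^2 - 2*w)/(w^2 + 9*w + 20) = w*(w^2 + w - 2)/(w^2 + 9*w + 20)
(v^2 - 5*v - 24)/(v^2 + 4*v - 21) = (v^2 - 5*v - 24)/(v^2 + 4*v - 21)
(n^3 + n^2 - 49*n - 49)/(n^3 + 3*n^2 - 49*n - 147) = (n + 1)/(n + 3)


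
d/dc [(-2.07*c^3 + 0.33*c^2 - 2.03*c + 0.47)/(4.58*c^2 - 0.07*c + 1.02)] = (-9.4806*c^4 + 0.2898*c^3 + 2.9401*c^2 - 3.632*c - 2.0377)/(20.9764*c^4 - 0.6412*c^3 + 9.3481*c^2 - 0.1428*c + 1.0404)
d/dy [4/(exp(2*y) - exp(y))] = 4*(1 - 2*exp(y))*exp(-y)/(1 - exp(y))^2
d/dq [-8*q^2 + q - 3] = 1 - 16*q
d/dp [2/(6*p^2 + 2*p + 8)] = (-6*p - 1)/(3*p^2 + p + 4)^2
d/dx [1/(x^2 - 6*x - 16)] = 2*(3 - x)/(-x^2 + 6*x + 16)^2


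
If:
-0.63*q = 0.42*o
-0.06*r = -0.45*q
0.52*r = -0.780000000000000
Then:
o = 0.30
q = -0.20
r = -1.50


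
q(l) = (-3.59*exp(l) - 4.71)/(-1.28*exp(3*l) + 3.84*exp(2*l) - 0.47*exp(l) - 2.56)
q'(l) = (-3.59*exp(l) - 4.71)*(3.84*exp(3*l) - 7.68*exp(2*l) + 0.47*exp(l))/(-1.28*exp(3*l) + 3.84*exp(2*l) - 0.47*exp(l) - 2.56)^2 - 3.59*exp(l)/(-1.28*exp(3*l) + 3.84*exp(2*l) - 0.47*exp(l) - 2.56)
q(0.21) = -30.35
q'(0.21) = 378.14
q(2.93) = 0.01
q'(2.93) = -0.02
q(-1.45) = 2.24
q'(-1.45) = 0.58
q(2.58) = 0.02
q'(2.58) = -0.05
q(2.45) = 0.03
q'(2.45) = -0.08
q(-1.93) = 2.05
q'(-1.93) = 0.27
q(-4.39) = 1.85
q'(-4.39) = 0.01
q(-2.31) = 1.97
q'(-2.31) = 0.16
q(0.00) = 17.66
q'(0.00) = 134.26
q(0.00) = 17.66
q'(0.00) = 134.26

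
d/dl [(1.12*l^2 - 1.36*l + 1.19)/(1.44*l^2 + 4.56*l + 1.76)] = (7.0656*l^2 + 0.515200000000001*l - 7.82)/(2.0736*l^4 + 13.1328*l^3 + 25.8624*l^2 + 16.0512*l + 3.0976)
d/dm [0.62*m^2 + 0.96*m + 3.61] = 1.24*m + 0.96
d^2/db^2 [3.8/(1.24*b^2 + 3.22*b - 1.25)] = (-11.68576*b^2 - 30.34528*b + 3.8*(2.48*b + 3.22)*(4.96*b + 6.44) + 11.78)/(1.24*b^2 + 3.22*b - 1.25)^3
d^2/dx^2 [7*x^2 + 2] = 14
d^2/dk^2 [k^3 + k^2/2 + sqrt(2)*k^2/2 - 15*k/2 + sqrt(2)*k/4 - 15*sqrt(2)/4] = 6*k + 1 + sqrt(2)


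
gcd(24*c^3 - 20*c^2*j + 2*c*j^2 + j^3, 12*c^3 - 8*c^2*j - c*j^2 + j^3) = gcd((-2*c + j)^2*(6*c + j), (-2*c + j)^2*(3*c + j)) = 4*c^2 - 4*c*j + j^2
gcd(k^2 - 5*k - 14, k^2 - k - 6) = k + 2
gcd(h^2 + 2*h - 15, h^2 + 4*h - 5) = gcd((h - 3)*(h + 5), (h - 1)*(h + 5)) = h + 5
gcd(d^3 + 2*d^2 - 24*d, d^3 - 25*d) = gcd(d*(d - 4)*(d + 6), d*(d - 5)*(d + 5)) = d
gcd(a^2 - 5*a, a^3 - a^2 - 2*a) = a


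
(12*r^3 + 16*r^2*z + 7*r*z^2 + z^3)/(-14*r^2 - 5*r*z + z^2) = (6*r^2 + 5*r*z + z^2)/(-7*r + z)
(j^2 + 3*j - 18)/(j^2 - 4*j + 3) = (j + 6)/(j - 1)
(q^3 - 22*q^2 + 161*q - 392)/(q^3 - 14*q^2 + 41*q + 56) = (q - 7)/(q + 1)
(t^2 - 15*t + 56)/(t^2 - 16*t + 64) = (t - 7)/(t - 8)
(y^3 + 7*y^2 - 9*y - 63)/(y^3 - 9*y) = (y + 7)/y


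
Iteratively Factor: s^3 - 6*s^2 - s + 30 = (s - 3)*(s^2 - 3*s - 10) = (s - 5)*(s - 3)*(s + 2)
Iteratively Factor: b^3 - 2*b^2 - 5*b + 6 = (b + 2)*(b^2 - 4*b + 3) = (b - 1)*(b + 2)*(b - 3)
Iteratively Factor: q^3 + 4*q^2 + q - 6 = (q + 2)*(q^2 + 2*q - 3) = (q - 1)*(q + 2)*(q + 3)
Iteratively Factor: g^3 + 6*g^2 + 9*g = (g)*(g^2 + 6*g + 9) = g*(g + 3)*(g + 3)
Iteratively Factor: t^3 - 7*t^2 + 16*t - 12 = (t - 2)*(t^2 - 5*t + 6) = (t - 3)*(t - 2)*(t - 2)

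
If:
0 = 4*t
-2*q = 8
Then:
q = -4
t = 0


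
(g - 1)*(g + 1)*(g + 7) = g^3 + 7*g^2 - g - 7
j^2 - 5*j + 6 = (j - 3)*(j - 2)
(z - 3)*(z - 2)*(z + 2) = z^3 - 3*z^2 - 4*z + 12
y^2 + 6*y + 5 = (y + 1)*(y + 5)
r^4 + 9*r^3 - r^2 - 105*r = r*(r - 3)*(r + 5)*(r + 7)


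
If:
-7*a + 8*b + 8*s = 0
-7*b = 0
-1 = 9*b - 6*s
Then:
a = 4/21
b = 0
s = 1/6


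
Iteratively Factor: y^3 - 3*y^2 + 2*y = (y - 1)*(y^2 - 2*y) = (y - 2)*(y - 1)*(y)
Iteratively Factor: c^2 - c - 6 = (c - 3)*(c + 2)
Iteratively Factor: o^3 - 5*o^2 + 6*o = (o - 2)*(o^2 - 3*o) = o*(o - 2)*(o - 3)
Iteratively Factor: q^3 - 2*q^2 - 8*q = (q)*(q^2 - 2*q - 8) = q*(q + 2)*(q - 4)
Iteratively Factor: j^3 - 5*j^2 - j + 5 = (j - 5)*(j^2 - 1) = (j - 5)*(j + 1)*(j - 1)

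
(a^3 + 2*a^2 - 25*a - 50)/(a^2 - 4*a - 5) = (a^2 + 7*a + 10)/(a + 1)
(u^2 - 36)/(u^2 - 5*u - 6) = (u + 6)/(u + 1)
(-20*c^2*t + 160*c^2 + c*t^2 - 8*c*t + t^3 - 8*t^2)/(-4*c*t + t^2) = 5*c - 40*c/t + t - 8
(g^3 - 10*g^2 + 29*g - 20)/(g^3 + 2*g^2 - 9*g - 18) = (g^3 - 10*g^2 + 29*g - 20)/(g^3 + 2*g^2 - 9*g - 18)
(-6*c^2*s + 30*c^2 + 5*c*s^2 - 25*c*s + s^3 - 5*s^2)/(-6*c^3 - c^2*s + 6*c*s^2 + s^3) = (s - 5)/(c + s)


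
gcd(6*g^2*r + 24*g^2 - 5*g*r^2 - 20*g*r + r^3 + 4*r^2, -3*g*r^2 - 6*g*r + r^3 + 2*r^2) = -3*g + r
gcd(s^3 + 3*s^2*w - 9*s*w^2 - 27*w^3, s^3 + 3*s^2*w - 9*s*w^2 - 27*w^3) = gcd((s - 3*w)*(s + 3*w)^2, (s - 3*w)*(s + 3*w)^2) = s^3 + 3*s^2*w - 9*s*w^2 - 27*w^3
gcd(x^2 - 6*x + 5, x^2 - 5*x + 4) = x - 1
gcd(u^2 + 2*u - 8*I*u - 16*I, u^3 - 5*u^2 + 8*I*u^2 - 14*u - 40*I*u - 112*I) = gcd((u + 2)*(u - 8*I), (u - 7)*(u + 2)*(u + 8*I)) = u + 2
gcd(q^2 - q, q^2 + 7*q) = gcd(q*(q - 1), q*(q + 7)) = q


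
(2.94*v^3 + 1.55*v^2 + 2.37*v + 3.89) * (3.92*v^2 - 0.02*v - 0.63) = 11.5248*v^5 + 6.0172*v^4 + 7.4072*v^3 + 14.2249*v^2 - 1.5709*v - 2.4507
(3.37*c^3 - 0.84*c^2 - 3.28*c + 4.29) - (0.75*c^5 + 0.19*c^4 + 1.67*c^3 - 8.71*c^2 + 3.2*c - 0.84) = -0.75*c^5 - 0.19*c^4 + 1.7*c^3 + 7.87*c^2 - 6.48*c + 5.13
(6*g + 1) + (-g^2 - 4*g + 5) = -g^2 + 2*g + 6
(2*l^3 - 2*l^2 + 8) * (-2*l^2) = -4*l^5 + 4*l^4 - 16*l^2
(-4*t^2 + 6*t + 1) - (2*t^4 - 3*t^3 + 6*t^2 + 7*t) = -2*t^4 + 3*t^3 - 10*t^2 - t + 1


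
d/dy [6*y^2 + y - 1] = 12*y + 1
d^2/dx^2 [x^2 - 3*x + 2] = 2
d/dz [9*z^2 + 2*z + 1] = 18*z + 2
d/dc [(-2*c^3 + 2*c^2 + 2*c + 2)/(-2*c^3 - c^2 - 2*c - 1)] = 2*(3*c^4 + 8*c^3 + 8*c^2 + 1)/(4*c^6 + 4*c^5 + 9*c^4 + 8*c^3 + 6*c^2 + 4*c + 1)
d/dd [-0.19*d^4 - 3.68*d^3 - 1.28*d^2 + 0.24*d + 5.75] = -0.76*d^3 - 11.04*d^2 - 2.56*d + 0.24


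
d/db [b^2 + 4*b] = 2*b + 4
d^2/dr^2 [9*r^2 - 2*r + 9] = 18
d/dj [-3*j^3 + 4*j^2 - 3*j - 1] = -9*j^2 + 8*j - 3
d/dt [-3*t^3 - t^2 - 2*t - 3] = -9*t^2 - 2*t - 2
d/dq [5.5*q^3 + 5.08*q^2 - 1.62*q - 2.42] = 16.5*q^2 + 10.16*q - 1.62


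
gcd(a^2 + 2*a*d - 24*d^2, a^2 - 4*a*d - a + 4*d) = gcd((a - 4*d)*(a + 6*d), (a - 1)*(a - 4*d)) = a - 4*d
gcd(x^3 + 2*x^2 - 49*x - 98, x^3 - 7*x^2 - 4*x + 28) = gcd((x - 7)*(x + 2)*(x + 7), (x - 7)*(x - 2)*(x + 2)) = x^2 - 5*x - 14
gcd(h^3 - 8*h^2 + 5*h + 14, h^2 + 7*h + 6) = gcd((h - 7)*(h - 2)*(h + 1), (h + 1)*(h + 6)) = h + 1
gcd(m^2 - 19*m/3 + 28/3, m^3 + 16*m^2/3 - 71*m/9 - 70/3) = m - 7/3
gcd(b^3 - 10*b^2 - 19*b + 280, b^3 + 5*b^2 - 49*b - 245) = b^2 - 2*b - 35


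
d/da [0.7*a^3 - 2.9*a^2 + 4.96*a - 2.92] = 2.1*a^2 - 5.8*a + 4.96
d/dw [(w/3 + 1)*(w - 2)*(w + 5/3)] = w^2 + 16*w/9 - 13/9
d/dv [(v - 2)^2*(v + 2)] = (v - 2)*(3*v + 2)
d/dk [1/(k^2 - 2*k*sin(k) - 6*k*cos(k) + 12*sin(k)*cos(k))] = 2*(-3*k*sin(k) + k*cos(k) - k + sin(k) + 3*cos(k) - 6*cos(2*k))/((k - 2*sin(k))^2*(k - 6*cos(k))^2)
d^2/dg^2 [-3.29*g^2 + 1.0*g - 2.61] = -6.58000000000000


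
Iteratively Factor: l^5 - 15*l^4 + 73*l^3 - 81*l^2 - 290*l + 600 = (l - 3)*(l^4 - 12*l^3 + 37*l^2 + 30*l - 200) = (l - 3)*(l + 2)*(l^3 - 14*l^2 + 65*l - 100) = (l - 4)*(l - 3)*(l + 2)*(l^2 - 10*l + 25) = (l - 5)*(l - 4)*(l - 3)*(l + 2)*(l - 5)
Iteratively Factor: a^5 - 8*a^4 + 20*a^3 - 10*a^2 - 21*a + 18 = (a - 3)*(a^4 - 5*a^3 + 5*a^2 + 5*a - 6) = (a - 3)*(a + 1)*(a^3 - 6*a^2 + 11*a - 6) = (a - 3)*(a - 2)*(a + 1)*(a^2 - 4*a + 3) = (a - 3)*(a - 2)*(a - 1)*(a + 1)*(a - 3)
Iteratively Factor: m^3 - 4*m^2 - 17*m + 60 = (m + 4)*(m^2 - 8*m + 15) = (m - 3)*(m + 4)*(m - 5)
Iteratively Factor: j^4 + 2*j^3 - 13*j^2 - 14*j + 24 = (j - 1)*(j^3 + 3*j^2 - 10*j - 24) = (j - 3)*(j - 1)*(j^2 + 6*j + 8) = (j - 3)*(j - 1)*(j + 4)*(j + 2)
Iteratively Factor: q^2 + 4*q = (q)*(q + 4)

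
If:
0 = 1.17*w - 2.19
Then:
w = 1.87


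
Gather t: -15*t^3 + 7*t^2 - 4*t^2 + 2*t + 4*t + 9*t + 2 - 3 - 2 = -15*t^3 + 3*t^2 + 15*t - 3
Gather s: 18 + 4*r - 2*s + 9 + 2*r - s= 6*r - 3*s + 27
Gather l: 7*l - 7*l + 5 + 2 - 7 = 0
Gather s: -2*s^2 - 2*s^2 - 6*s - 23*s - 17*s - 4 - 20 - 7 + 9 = -4*s^2 - 46*s - 22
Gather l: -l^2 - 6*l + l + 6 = -l^2 - 5*l + 6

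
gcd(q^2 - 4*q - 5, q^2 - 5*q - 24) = 1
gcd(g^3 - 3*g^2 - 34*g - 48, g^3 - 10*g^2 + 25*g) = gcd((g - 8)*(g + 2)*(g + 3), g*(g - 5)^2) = 1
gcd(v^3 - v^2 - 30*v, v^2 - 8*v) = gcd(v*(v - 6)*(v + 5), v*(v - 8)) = v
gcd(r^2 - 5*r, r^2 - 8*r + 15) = r - 5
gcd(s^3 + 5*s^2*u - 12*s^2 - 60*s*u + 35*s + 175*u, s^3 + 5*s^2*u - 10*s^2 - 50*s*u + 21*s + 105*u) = s^2 + 5*s*u - 7*s - 35*u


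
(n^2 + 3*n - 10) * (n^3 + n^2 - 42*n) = n^5 + 4*n^4 - 49*n^3 - 136*n^2 + 420*n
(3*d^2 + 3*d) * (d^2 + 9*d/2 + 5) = 3*d^4 + 33*d^3/2 + 57*d^2/2 + 15*d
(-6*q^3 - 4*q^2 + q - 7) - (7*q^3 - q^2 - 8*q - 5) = -13*q^3 - 3*q^2 + 9*q - 2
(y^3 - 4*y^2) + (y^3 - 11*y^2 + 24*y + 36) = 2*y^3 - 15*y^2 + 24*y + 36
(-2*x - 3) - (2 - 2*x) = -5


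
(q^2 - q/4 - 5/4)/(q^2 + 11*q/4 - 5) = (q + 1)/(q + 4)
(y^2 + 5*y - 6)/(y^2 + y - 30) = (y - 1)/(y - 5)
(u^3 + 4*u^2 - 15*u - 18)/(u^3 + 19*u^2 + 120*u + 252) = (u^2 - 2*u - 3)/(u^2 + 13*u + 42)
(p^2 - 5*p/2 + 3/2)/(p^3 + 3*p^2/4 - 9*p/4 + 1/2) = 2*(2*p - 3)/(4*p^2 + 7*p - 2)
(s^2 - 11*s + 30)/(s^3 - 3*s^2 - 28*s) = (-s^2 + 11*s - 30)/(s*(-s^2 + 3*s + 28))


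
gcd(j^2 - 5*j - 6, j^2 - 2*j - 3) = j + 1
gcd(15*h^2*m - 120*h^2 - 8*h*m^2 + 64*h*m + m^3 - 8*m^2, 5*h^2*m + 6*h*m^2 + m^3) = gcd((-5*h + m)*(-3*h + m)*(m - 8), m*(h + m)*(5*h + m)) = 1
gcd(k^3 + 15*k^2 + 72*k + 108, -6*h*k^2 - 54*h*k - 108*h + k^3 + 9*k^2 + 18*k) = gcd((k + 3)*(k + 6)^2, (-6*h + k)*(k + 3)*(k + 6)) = k^2 + 9*k + 18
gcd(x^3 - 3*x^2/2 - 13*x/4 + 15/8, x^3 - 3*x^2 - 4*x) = 1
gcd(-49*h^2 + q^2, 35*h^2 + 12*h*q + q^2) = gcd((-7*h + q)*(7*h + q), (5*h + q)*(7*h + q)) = 7*h + q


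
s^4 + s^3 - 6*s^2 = s^2*(s - 2)*(s + 3)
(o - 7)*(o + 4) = o^2 - 3*o - 28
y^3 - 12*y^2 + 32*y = y*(y - 8)*(y - 4)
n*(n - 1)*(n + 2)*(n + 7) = n^4 + 8*n^3 + 5*n^2 - 14*n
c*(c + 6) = c^2 + 6*c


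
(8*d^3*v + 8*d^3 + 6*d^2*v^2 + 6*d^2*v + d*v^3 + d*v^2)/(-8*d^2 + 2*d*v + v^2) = d*(2*d*v + 2*d + v^2 + v)/(-2*d + v)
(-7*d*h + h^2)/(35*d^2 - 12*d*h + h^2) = -h/(5*d - h)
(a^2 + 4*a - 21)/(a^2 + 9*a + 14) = (a - 3)/(a + 2)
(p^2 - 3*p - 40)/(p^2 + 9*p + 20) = (p - 8)/(p + 4)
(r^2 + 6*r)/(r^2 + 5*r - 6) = r/(r - 1)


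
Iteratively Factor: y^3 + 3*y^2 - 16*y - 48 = (y - 4)*(y^2 + 7*y + 12) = (y - 4)*(y + 4)*(y + 3)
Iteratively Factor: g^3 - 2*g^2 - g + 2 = (g - 2)*(g^2 - 1) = (g - 2)*(g + 1)*(g - 1)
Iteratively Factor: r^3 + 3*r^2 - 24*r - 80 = (r + 4)*(r^2 - r - 20) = (r - 5)*(r + 4)*(r + 4)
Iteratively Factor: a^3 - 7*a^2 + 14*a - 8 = (a - 4)*(a^2 - 3*a + 2) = (a - 4)*(a - 2)*(a - 1)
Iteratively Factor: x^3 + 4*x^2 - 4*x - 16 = (x + 2)*(x^2 + 2*x - 8) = (x + 2)*(x + 4)*(x - 2)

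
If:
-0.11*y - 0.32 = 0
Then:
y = -2.91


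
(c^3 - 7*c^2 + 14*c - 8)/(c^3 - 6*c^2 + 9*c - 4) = (c - 2)/(c - 1)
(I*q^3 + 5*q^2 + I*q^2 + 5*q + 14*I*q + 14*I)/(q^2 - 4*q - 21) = (I*q^3 + q^2*(5 + I) + q*(5 + 14*I) + 14*I)/(q^2 - 4*q - 21)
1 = 1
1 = 1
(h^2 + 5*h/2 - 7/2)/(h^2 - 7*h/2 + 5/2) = (2*h + 7)/(2*h - 5)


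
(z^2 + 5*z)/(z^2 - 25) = z/(z - 5)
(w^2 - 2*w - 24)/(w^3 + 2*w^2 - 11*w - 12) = (w - 6)/(w^2 - 2*w - 3)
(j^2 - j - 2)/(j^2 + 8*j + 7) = (j - 2)/(j + 7)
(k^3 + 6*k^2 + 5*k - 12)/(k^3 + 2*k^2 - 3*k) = (k + 4)/k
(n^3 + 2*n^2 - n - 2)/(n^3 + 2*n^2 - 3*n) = (n^2 + 3*n + 2)/(n*(n + 3))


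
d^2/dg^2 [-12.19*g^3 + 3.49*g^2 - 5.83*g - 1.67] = 6.98 - 73.14*g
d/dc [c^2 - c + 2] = 2*c - 1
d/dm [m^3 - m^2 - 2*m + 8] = 3*m^2 - 2*m - 2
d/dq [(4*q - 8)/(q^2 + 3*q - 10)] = -4/(q^2 + 10*q + 25)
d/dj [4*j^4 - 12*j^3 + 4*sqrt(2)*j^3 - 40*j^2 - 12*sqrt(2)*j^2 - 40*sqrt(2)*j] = 16*j^3 - 36*j^2 + 12*sqrt(2)*j^2 - 80*j - 24*sqrt(2)*j - 40*sqrt(2)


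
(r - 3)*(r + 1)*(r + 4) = r^3 + 2*r^2 - 11*r - 12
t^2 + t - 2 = (t - 1)*(t + 2)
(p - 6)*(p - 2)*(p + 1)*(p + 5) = p^4 - 2*p^3 - 31*p^2 + 32*p + 60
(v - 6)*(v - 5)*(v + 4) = v^3 - 7*v^2 - 14*v + 120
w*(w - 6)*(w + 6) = w^3 - 36*w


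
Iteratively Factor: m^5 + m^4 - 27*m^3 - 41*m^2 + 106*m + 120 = (m - 2)*(m^4 + 3*m^3 - 21*m^2 - 83*m - 60) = (m - 5)*(m - 2)*(m^3 + 8*m^2 + 19*m + 12) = (m - 5)*(m - 2)*(m + 3)*(m^2 + 5*m + 4) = (m - 5)*(m - 2)*(m + 3)*(m + 4)*(m + 1)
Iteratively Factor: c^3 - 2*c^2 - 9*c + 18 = (c - 3)*(c^2 + c - 6) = (c - 3)*(c - 2)*(c + 3)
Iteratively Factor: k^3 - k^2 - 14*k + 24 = (k - 3)*(k^2 + 2*k - 8) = (k - 3)*(k + 4)*(k - 2)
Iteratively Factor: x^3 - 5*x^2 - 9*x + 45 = (x + 3)*(x^2 - 8*x + 15) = (x - 3)*(x + 3)*(x - 5)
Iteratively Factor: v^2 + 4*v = (v + 4)*(v)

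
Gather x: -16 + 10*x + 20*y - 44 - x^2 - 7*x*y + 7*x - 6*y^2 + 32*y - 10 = -x^2 + x*(17 - 7*y) - 6*y^2 + 52*y - 70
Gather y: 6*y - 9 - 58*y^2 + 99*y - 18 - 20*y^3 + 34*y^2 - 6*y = -20*y^3 - 24*y^2 + 99*y - 27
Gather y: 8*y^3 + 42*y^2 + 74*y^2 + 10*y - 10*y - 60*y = 8*y^3 + 116*y^2 - 60*y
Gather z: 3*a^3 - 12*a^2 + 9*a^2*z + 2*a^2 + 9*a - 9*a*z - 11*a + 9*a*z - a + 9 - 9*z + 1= 3*a^3 - 10*a^2 - 3*a + z*(9*a^2 - 9) + 10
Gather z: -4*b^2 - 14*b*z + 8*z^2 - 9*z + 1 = -4*b^2 + 8*z^2 + z*(-14*b - 9) + 1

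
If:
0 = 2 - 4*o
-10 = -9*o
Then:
No Solution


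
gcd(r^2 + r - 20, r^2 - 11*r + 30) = 1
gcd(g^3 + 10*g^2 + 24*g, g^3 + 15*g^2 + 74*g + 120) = g^2 + 10*g + 24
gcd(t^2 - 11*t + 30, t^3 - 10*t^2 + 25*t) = t - 5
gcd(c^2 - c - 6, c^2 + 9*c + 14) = c + 2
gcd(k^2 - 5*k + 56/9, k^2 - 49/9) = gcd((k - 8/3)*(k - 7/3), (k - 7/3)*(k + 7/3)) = k - 7/3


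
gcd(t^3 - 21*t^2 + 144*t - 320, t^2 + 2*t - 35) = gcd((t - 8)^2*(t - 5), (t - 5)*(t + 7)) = t - 5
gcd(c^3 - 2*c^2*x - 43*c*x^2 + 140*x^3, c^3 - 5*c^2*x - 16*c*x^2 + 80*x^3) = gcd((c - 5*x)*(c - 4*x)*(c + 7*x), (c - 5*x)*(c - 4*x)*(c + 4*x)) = c^2 - 9*c*x + 20*x^2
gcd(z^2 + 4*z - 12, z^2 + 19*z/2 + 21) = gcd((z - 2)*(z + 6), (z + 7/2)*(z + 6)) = z + 6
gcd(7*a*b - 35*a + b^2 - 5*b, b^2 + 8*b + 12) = 1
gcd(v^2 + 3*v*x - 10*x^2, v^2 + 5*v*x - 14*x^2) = -v + 2*x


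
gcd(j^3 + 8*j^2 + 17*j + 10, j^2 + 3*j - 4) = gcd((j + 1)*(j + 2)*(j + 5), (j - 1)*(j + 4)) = 1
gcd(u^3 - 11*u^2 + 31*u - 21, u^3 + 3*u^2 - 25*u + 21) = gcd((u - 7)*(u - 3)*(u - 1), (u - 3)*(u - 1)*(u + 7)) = u^2 - 4*u + 3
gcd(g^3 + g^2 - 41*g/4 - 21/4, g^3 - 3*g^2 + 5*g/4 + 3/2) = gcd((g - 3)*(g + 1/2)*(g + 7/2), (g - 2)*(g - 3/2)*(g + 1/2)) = g + 1/2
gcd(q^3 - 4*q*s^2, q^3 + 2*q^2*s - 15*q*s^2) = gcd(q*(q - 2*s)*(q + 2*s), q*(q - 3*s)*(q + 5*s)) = q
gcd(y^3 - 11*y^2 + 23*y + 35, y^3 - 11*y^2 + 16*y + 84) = y - 7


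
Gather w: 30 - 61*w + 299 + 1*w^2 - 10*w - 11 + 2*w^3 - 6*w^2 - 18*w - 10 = 2*w^3 - 5*w^2 - 89*w + 308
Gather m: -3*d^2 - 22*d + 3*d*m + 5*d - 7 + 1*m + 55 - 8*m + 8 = -3*d^2 - 17*d + m*(3*d - 7) + 56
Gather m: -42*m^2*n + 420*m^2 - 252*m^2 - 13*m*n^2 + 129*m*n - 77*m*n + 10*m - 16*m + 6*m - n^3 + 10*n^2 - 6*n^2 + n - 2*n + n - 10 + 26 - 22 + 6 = m^2*(168 - 42*n) + m*(-13*n^2 + 52*n) - n^3 + 4*n^2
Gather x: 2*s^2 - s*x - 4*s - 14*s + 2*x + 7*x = 2*s^2 - 18*s + x*(9 - s)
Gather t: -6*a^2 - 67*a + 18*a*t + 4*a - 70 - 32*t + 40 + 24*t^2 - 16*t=-6*a^2 - 63*a + 24*t^2 + t*(18*a - 48) - 30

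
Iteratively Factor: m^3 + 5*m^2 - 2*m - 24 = (m + 4)*(m^2 + m - 6) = (m + 3)*(m + 4)*(m - 2)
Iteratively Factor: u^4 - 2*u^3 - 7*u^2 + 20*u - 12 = (u - 2)*(u^3 - 7*u + 6) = (u - 2)^2*(u^2 + 2*u - 3) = (u - 2)^2*(u + 3)*(u - 1)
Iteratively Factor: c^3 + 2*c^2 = (c)*(c^2 + 2*c) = c*(c + 2)*(c)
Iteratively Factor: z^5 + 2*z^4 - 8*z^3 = (z)*(z^4 + 2*z^3 - 8*z^2) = z*(z + 4)*(z^3 - 2*z^2) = z^2*(z + 4)*(z^2 - 2*z) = z^3*(z + 4)*(z - 2)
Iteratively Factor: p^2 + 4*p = (p)*(p + 4)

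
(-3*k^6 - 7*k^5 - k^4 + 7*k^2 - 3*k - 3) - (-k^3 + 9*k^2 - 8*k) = -3*k^6 - 7*k^5 - k^4 + k^3 - 2*k^2 + 5*k - 3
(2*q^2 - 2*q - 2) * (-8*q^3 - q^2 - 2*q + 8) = -16*q^5 + 14*q^4 + 14*q^3 + 22*q^2 - 12*q - 16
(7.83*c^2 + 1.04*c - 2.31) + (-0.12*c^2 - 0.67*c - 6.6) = 7.71*c^2 + 0.37*c - 8.91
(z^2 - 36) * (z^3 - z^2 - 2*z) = z^5 - z^4 - 38*z^3 + 36*z^2 + 72*z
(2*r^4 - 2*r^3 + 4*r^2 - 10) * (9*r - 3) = 18*r^5 - 24*r^4 + 42*r^3 - 12*r^2 - 90*r + 30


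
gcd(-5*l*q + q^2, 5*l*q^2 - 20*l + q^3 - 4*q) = 1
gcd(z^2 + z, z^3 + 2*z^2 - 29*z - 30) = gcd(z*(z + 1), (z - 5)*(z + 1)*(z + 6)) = z + 1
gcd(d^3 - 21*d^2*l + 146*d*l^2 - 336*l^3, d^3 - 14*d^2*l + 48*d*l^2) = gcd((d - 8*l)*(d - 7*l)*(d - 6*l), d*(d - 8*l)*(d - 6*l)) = d^2 - 14*d*l + 48*l^2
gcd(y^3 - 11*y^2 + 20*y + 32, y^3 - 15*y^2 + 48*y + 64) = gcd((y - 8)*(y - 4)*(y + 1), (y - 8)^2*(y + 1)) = y^2 - 7*y - 8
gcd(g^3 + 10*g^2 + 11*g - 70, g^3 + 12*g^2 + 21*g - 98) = g^2 + 5*g - 14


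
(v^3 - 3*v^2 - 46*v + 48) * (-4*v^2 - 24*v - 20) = -4*v^5 - 12*v^4 + 236*v^3 + 972*v^2 - 232*v - 960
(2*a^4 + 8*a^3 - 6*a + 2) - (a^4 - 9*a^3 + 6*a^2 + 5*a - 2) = a^4 + 17*a^3 - 6*a^2 - 11*a + 4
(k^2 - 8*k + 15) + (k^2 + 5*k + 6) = 2*k^2 - 3*k + 21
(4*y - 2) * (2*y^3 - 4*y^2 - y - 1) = 8*y^4 - 20*y^3 + 4*y^2 - 2*y + 2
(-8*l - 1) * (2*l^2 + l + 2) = -16*l^3 - 10*l^2 - 17*l - 2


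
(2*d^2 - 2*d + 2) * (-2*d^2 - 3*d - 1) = -4*d^4 - 2*d^3 - 4*d - 2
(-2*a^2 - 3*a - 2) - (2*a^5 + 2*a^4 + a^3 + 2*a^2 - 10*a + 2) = -2*a^5 - 2*a^4 - a^3 - 4*a^2 + 7*a - 4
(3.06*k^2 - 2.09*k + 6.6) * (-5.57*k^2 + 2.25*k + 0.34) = -17.0442*k^4 + 18.5263*k^3 - 40.4241*k^2 + 14.1394*k + 2.244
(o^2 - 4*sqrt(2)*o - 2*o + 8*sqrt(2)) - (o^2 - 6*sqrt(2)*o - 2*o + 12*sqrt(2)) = 2*sqrt(2)*o - 4*sqrt(2)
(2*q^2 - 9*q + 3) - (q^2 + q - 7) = q^2 - 10*q + 10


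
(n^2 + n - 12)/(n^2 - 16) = (n - 3)/(n - 4)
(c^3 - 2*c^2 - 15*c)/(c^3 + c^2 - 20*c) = (c^2 - 2*c - 15)/(c^2 + c - 20)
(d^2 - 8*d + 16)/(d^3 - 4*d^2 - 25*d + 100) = (d - 4)/(d^2 - 25)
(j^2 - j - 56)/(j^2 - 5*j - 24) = (j + 7)/(j + 3)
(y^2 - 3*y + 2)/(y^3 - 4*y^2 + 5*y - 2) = 1/(y - 1)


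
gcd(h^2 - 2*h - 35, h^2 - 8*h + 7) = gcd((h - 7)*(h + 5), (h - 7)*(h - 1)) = h - 7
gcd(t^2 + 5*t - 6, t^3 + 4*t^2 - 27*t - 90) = t + 6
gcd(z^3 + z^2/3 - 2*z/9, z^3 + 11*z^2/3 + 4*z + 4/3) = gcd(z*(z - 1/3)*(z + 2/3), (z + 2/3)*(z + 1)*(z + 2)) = z + 2/3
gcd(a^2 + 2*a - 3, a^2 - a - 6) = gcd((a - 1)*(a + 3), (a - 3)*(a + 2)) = 1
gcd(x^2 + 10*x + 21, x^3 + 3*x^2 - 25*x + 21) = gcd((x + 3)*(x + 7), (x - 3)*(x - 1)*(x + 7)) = x + 7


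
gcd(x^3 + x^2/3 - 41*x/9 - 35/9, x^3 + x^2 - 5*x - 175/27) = x^2 - 2*x/3 - 35/9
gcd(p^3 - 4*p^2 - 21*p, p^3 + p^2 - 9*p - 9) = p + 3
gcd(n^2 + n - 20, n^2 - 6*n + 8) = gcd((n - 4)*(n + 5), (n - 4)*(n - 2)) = n - 4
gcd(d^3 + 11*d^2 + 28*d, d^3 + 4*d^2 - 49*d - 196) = d^2 + 11*d + 28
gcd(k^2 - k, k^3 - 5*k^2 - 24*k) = k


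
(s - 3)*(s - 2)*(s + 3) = s^3 - 2*s^2 - 9*s + 18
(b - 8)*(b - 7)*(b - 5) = b^3 - 20*b^2 + 131*b - 280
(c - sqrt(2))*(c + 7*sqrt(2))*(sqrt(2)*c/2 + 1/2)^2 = c^4/2 + 7*sqrt(2)*c^3/2 - 3*c^2/4 - 11*sqrt(2)*c/2 - 7/2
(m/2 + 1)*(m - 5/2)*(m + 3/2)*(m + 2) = m^4/2 + 3*m^3/2 - 15*m^2/8 - 19*m/2 - 15/2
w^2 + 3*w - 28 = (w - 4)*(w + 7)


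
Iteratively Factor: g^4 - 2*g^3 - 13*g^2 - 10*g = (g)*(g^3 - 2*g^2 - 13*g - 10) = g*(g + 2)*(g^2 - 4*g - 5) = g*(g + 1)*(g + 2)*(g - 5)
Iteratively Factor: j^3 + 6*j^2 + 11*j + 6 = (j + 1)*(j^2 + 5*j + 6) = (j + 1)*(j + 2)*(j + 3)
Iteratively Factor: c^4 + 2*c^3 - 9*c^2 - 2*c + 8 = (c - 2)*(c^3 + 4*c^2 - c - 4) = (c - 2)*(c - 1)*(c^2 + 5*c + 4) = (c - 2)*(c - 1)*(c + 4)*(c + 1)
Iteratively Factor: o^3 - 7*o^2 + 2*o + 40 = (o - 5)*(o^2 - 2*o - 8) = (o - 5)*(o + 2)*(o - 4)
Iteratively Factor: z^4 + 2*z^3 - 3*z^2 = (z - 1)*(z^3 + 3*z^2) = z*(z - 1)*(z^2 + 3*z) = z*(z - 1)*(z + 3)*(z)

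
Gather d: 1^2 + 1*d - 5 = d - 4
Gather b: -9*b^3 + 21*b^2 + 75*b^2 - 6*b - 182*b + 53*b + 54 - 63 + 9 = -9*b^3 + 96*b^2 - 135*b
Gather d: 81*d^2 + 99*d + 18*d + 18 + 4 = 81*d^2 + 117*d + 22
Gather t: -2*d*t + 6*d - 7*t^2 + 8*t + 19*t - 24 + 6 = 6*d - 7*t^2 + t*(27 - 2*d) - 18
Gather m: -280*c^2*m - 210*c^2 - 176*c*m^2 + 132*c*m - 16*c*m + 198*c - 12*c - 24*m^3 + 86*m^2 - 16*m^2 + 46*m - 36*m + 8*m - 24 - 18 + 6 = -210*c^2 + 186*c - 24*m^3 + m^2*(70 - 176*c) + m*(-280*c^2 + 116*c + 18) - 36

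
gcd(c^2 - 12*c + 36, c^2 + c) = 1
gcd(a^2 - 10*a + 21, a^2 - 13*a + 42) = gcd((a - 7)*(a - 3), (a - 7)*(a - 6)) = a - 7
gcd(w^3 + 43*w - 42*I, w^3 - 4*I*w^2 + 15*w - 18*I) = w^2 - 7*I*w - 6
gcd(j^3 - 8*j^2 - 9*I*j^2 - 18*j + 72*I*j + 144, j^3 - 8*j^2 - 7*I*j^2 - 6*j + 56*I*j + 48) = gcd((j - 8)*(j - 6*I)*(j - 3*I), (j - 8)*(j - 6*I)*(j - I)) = j^2 + j*(-8 - 6*I) + 48*I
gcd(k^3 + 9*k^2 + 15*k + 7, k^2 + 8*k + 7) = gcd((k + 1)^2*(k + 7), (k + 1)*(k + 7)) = k^2 + 8*k + 7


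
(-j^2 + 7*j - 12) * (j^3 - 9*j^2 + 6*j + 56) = -j^5 + 16*j^4 - 81*j^3 + 94*j^2 + 320*j - 672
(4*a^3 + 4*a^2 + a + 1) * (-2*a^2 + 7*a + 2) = -8*a^5 + 20*a^4 + 34*a^3 + 13*a^2 + 9*a + 2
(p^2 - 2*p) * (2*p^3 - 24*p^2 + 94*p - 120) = 2*p^5 - 28*p^4 + 142*p^3 - 308*p^2 + 240*p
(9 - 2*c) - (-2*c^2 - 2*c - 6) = 2*c^2 + 15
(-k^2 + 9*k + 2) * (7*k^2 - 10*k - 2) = -7*k^4 + 73*k^3 - 74*k^2 - 38*k - 4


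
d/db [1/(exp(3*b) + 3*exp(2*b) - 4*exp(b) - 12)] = (-3*exp(2*b) - 6*exp(b) + 4)*exp(b)/(exp(3*b) + 3*exp(2*b) - 4*exp(b) - 12)^2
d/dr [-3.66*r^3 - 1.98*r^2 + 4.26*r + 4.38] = -10.98*r^2 - 3.96*r + 4.26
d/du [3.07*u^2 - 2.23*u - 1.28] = 6.14*u - 2.23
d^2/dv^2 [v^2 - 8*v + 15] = 2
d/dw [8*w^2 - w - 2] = 16*w - 1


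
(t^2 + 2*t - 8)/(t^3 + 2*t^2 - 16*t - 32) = (t - 2)/(t^2 - 2*t - 8)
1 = 1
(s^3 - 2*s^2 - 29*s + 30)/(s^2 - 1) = (s^2 - s - 30)/(s + 1)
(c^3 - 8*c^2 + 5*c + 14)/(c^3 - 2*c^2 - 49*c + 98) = (c + 1)/(c + 7)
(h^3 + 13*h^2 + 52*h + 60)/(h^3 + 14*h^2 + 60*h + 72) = (h + 5)/(h + 6)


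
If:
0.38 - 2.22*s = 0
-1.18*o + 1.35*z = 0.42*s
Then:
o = 1.14406779661017*z - 0.0609253321117728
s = 0.17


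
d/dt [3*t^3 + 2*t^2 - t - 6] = 9*t^2 + 4*t - 1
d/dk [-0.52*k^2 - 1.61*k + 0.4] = -1.04*k - 1.61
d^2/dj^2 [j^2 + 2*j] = 2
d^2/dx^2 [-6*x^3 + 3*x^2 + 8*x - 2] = 6 - 36*x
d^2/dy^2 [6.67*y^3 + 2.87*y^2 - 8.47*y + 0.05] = 40.02*y + 5.74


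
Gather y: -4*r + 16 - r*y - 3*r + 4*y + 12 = -7*r + y*(4 - r) + 28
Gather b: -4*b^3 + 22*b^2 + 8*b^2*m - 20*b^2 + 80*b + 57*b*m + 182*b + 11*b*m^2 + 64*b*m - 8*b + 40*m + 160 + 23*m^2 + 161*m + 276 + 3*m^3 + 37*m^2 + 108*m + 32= -4*b^3 + b^2*(8*m + 2) + b*(11*m^2 + 121*m + 254) + 3*m^3 + 60*m^2 + 309*m + 468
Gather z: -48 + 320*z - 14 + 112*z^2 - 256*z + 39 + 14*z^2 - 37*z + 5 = 126*z^2 + 27*z - 18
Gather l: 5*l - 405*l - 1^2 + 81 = 80 - 400*l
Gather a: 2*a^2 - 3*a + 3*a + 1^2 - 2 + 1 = 2*a^2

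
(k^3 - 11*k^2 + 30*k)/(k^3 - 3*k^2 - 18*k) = (k - 5)/(k + 3)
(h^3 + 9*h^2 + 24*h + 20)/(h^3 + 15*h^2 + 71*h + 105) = (h^2 + 4*h + 4)/(h^2 + 10*h + 21)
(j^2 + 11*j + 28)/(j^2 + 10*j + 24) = (j + 7)/(j + 6)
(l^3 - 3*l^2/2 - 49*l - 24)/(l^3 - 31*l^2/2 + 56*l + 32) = (l + 6)/(l - 8)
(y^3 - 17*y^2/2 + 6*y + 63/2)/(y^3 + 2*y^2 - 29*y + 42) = (2*y^2 - 11*y - 21)/(2*(y^2 + 5*y - 14))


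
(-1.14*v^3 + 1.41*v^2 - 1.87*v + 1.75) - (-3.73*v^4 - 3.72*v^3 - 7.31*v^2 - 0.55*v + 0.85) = 3.73*v^4 + 2.58*v^3 + 8.72*v^2 - 1.32*v + 0.9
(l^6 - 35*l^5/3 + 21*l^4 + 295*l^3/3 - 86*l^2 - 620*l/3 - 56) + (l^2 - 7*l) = l^6 - 35*l^5/3 + 21*l^4 + 295*l^3/3 - 85*l^2 - 641*l/3 - 56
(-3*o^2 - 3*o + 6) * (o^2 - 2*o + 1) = -3*o^4 + 3*o^3 + 9*o^2 - 15*o + 6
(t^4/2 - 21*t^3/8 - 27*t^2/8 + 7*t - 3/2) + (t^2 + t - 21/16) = t^4/2 - 21*t^3/8 - 19*t^2/8 + 8*t - 45/16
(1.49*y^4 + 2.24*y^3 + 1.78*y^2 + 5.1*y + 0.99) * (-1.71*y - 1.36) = -2.5479*y^5 - 5.8568*y^4 - 6.0902*y^3 - 11.1418*y^2 - 8.6289*y - 1.3464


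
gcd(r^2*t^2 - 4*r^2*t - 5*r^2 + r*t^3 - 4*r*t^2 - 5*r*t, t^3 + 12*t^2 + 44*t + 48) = 1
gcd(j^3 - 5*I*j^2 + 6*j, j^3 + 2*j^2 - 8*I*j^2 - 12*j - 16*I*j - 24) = j - 6*I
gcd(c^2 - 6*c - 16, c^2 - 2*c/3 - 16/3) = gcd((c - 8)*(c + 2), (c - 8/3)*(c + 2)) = c + 2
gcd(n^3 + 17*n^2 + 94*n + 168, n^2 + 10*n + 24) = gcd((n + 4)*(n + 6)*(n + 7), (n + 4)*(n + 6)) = n^2 + 10*n + 24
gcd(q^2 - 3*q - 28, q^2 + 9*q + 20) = q + 4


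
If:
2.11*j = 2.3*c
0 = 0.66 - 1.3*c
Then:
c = 0.51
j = 0.55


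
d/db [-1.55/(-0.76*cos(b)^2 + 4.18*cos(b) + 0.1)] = (2.356*cos(b) - 6.479)*sin(b)/(-0.76*cos(b)^2 + 4.18*cos(b) + 0.1)^2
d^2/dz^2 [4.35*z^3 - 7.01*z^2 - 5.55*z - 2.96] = 26.1*z - 14.02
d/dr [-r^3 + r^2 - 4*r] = -3*r^2 + 2*r - 4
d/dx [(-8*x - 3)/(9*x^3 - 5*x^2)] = (144*x^2 + 41*x - 30)/(x^3*(81*x^2 - 90*x + 25))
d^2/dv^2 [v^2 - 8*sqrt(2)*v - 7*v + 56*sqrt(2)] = 2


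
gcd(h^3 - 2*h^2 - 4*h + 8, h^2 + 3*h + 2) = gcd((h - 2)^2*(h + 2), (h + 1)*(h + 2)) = h + 2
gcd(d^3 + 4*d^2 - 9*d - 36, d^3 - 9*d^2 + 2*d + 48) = d - 3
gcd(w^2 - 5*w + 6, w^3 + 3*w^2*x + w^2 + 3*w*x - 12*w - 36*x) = w - 3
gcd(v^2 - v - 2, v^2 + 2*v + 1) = v + 1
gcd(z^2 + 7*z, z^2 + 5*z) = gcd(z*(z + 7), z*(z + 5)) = z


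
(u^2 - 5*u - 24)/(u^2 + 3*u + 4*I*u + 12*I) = (u - 8)/(u + 4*I)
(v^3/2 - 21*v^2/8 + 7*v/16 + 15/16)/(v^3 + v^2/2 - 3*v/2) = (8*v^3 - 42*v^2 + 7*v + 15)/(8*v*(2*v^2 + v - 3))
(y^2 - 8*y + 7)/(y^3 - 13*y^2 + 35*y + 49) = (y - 1)/(y^2 - 6*y - 7)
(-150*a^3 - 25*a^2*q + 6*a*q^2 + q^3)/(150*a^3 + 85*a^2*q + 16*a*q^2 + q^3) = (-5*a + q)/(5*a + q)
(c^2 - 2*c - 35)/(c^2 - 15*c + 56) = (c + 5)/(c - 8)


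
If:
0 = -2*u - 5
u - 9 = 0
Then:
No Solution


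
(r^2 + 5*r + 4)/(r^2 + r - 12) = (r + 1)/(r - 3)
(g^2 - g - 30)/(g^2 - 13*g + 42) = (g + 5)/(g - 7)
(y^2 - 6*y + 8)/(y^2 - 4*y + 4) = (y - 4)/(y - 2)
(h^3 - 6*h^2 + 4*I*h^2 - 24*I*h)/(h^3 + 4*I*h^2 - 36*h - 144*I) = h/(h + 6)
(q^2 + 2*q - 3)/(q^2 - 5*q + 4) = (q + 3)/(q - 4)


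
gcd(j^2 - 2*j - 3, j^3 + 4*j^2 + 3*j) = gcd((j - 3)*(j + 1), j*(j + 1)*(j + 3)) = j + 1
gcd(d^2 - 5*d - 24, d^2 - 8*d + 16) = 1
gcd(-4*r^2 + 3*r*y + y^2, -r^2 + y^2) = -r + y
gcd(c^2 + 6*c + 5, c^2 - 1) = c + 1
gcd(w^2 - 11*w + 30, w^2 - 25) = w - 5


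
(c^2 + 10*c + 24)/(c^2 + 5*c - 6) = (c + 4)/(c - 1)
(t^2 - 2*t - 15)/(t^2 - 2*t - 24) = (-t^2 + 2*t + 15)/(-t^2 + 2*t + 24)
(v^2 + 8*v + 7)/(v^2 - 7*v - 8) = (v + 7)/(v - 8)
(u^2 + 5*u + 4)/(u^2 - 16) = (u + 1)/(u - 4)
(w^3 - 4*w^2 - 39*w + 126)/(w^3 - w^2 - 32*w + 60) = (w^2 - 10*w + 21)/(w^2 - 7*w + 10)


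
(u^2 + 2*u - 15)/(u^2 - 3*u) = (u + 5)/u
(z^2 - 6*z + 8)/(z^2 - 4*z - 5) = (-z^2 + 6*z - 8)/(-z^2 + 4*z + 5)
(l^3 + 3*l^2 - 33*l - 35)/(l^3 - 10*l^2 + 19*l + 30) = (l + 7)/(l - 6)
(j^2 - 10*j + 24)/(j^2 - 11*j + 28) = (j - 6)/(j - 7)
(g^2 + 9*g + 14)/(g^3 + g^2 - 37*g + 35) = (g + 2)/(g^2 - 6*g + 5)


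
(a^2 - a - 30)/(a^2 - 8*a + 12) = (a + 5)/(a - 2)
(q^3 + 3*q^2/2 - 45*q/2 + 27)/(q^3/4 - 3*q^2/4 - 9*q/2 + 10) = 2*(2*q^3 + 3*q^2 - 45*q + 54)/(q^3 - 3*q^2 - 18*q + 40)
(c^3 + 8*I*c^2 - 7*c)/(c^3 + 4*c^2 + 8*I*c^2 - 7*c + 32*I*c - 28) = c/(c + 4)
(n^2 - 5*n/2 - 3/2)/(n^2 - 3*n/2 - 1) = (n - 3)/(n - 2)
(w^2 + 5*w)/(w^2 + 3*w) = (w + 5)/(w + 3)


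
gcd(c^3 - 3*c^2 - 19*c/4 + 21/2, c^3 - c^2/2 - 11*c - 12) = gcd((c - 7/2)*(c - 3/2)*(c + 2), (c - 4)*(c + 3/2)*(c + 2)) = c + 2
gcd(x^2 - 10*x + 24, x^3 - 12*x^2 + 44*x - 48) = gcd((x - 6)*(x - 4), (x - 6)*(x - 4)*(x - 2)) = x^2 - 10*x + 24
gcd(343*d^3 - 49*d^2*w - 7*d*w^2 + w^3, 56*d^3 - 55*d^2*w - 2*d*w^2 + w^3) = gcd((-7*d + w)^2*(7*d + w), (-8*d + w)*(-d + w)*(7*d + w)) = 7*d + w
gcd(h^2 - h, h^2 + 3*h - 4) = h - 1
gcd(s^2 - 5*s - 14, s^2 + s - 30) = 1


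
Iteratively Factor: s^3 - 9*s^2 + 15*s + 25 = (s - 5)*(s^2 - 4*s - 5) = (s - 5)^2*(s + 1)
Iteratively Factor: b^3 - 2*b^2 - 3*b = (b - 3)*(b^2 + b) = b*(b - 3)*(b + 1)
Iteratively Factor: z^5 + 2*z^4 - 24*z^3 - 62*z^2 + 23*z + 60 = (z - 5)*(z^4 + 7*z^3 + 11*z^2 - 7*z - 12) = (z - 5)*(z + 3)*(z^3 + 4*z^2 - z - 4) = (z - 5)*(z + 1)*(z + 3)*(z^2 + 3*z - 4) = (z - 5)*(z - 1)*(z + 1)*(z + 3)*(z + 4)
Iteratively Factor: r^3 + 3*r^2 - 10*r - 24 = (r + 4)*(r^2 - r - 6) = (r + 2)*(r + 4)*(r - 3)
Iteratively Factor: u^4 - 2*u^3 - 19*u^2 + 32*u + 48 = (u - 4)*(u^3 + 2*u^2 - 11*u - 12) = (u - 4)*(u + 1)*(u^2 + u - 12) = (u - 4)*(u - 3)*(u + 1)*(u + 4)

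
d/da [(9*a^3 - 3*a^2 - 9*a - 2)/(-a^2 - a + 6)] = (-9*a^4 - 18*a^3 + 156*a^2 - 40*a - 56)/(a^4 + 2*a^3 - 11*a^2 - 12*a + 36)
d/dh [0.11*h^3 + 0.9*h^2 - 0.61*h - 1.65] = 0.33*h^2 + 1.8*h - 0.61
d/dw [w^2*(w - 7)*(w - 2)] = w*(4*w^2 - 27*w + 28)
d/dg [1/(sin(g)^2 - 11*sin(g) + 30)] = (11 - 2*sin(g))*cos(g)/(sin(g)^2 - 11*sin(g) + 30)^2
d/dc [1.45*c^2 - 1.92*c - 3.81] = 2.9*c - 1.92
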